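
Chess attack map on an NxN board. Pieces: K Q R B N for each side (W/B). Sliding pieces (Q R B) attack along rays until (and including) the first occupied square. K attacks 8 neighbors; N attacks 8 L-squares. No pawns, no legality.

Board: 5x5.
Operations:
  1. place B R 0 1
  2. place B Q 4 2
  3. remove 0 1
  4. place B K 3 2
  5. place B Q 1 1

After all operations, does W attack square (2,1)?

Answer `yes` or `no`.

Op 1: place BR@(0,1)
Op 2: place BQ@(4,2)
Op 3: remove (0,1)
Op 4: place BK@(3,2)
Op 5: place BQ@(1,1)
Per-piece attacks for W:
W attacks (2,1): no

Answer: no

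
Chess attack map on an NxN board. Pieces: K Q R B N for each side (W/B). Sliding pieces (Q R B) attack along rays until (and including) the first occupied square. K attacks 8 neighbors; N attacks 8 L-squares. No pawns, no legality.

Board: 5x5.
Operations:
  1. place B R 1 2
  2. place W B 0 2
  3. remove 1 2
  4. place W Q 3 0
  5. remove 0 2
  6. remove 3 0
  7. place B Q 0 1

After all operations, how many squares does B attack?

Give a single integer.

Op 1: place BR@(1,2)
Op 2: place WB@(0,2)
Op 3: remove (1,2)
Op 4: place WQ@(3,0)
Op 5: remove (0,2)
Op 6: remove (3,0)
Op 7: place BQ@(0,1)
Per-piece attacks for B:
  BQ@(0,1): attacks (0,2) (0,3) (0,4) (0,0) (1,1) (2,1) (3,1) (4,1) (1,2) (2,3) (3,4) (1,0)
Union (12 distinct): (0,0) (0,2) (0,3) (0,4) (1,0) (1,1) (1,2) (2,1) (2,3) (3,1) (3,4) (4,1)

Answer: 12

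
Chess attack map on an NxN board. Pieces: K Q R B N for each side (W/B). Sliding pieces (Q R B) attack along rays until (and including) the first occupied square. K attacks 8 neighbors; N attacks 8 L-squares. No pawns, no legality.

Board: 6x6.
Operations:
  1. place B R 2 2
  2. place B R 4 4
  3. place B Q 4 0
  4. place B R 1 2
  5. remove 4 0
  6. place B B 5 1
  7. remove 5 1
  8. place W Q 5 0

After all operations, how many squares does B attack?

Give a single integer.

Answer: 23

Derivation:
Op 1: place BR@(2,2)
Op 2: place BR@(4,4)
Op 3: place BQ@(4,0)
Op 4: place BR@(1,2)
Op 5: remove (4,0)
Op 6: place BB@(5,1)
Op 7: remove (5,1)
Op 8: place WQ@(5,0)
Per-piece attacks for B:
  BR@(1,2): attacks (1,3) (1,4) (1,5) (1,1) (1,0) (2,2) (0,2) [ray(1,0) blocked at (2,2)]
  BR@(2,2): attacks (2,3) (2,4) (2,5) (2,1) (2,0) (3,2) (4,2) (5,2) (1,2) [ray(-1,0) blocked at (1,2)]
  BR@(4,4): attacks (4,5) (4,3) (4,2) (4,1) (4,0) (5,4) (3,4) (2,4) (1,4) (0,4)
Union (23 distinct): (0,2) (0,4) (1,0) (1,1) (1,2) (1,3) (1,4) (1,5) (2,0) (2,1) (2,2) (2,3) (2,4) (2,5) (3,2) (3,4) (4,0) (4,1) (4,2) (4,3) (4,5) (5,2) (5,4)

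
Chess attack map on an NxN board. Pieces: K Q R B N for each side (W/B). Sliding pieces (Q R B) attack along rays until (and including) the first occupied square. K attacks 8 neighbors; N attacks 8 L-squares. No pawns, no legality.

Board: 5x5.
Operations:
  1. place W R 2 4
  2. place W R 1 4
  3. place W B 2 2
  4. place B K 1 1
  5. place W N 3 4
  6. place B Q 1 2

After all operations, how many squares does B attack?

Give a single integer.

Answer: 15

Derivation:
Op 1: place WR@(2,4)
Op 2: place WR@(1,4)
Op 3: place WB@(2,2)
Op 4: place BK@(1,1)
Op 5: place WN@(3,4)
Op 6: place BQ@(1,2)
Per-piece attacks for B:
  BK@(1,1): attacks (1,2) (1,0) (2,1) (0,1) (2,2) (2,0) (0,2) (0,0)
  BQ@(1,2): attacks (1,3) (1,4) (1,1) (2,2) (0,2) (2,3) (3,4) (2,1) (3,0) (0,3) (0,1) [ray(0,1) blocked at (1,4); ray(0,-1) blocked at (1,1); ray(1,0) blocked at (2,2); ray(1,1) blocked at (3,4)]
Union (15 distinct): (0,0) (0,1) (0,2) (0,3) (1,0) (1,1) (1,2) (1,3) (1,4) (2,0) (2,1) (2,2) (2,3) (3,0) (3,4)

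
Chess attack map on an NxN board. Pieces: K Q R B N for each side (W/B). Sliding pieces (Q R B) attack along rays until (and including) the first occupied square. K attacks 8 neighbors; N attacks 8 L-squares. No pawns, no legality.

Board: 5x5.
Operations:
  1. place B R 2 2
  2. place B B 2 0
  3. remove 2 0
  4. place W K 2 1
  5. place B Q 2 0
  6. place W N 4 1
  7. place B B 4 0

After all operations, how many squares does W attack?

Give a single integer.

Answer: 9

Derivation:
Op 1: place BR@(2,2)
Op 2: place BB@(2,0)
Op 3: remove (2,0)
Op 4: place WK@(2,1)
Op 5: place BQ@(2,0)
Op 6: place WN@(4,1)
Op 7: place BB@(4,0)
Per-piece attacks for W:
  WK@(2,1): attacks (2,2) (2,0) (3,1) (1,1) (3,2) (3,0) (1,2) (1,0)
  WN@(4,1): attacks (3,3) (2,2) (2,0)
Union (9 distinct): (1,0) (1,1) (1,2) (2,0) (2,2) (3,0) (3,1) (3,2) (3,3)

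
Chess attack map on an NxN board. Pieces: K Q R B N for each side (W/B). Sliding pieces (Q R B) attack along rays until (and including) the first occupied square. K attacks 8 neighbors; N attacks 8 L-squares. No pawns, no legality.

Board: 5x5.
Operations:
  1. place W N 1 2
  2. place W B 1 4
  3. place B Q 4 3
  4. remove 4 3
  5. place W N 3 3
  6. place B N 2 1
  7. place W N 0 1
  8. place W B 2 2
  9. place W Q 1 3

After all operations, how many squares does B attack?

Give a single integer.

Answer: 6

Derivation:
Op 1: place WN@(1,2)
Op 2: place WB@(1,4)
Op 3: place BQ@(4,3)
Op 4: remove (4,3)
Op 5: place WN@(3,3)
Op 6: place BN@(2,1)
Op 7: place WN@(0,1)
Op 8: place WB@(2,2)
Op 9: place WQ@(1,3)
Per-piece attacks for B:
  BN@(2,1): attacks (3,3) (4,2) (1,3) (0,2) (4,0) (0,0)
Union (6 distinct): (0,0) (0,2) (1,3) (3,3) (4,0) (4,2)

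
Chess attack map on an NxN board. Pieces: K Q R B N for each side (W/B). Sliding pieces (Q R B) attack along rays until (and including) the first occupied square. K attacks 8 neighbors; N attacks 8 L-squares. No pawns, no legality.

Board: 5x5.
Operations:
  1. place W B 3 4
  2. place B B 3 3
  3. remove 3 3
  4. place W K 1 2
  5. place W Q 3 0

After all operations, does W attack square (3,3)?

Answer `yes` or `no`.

Answer: yes

Derivation:
Op 1: place WB@(3,4)
Op 2: place BB@(3,3)
Op 3: remove (3,3)
Op 4: place WK@(1,2)
Op 5: place WQ@(3,0)
Per-piece attacks for W:
  WK@(1,2): attacks (1,3) (1,1) (2,2) (0,2) (2,3) (2,1) (0,3) (0,1)
  WQ@(3,0): attacks (3,1) (3,2) (3,3) (3,4) (4,0) (2,0) (1,0) (0,0) (4,1) (2,1) (1,2) [ray(0,1) blocked at (3,4); ray(-1,1) blocked at (1,2)]
  WB@(3,4): attacks (4,3) (2,3) (1,2) [ray(-1,-1) blocked at (1,2)]
W attacks (3,3): yes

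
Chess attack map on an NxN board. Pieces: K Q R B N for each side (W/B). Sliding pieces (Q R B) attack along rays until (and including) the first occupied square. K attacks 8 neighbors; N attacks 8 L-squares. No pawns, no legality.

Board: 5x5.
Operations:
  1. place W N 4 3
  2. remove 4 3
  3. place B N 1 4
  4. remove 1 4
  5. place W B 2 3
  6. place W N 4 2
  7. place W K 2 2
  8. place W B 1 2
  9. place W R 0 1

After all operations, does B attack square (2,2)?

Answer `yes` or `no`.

Answer: no

Derivation:
Op 1: place WN@(4,3)
Op 2: remove (4,3)
Op 3: place BN@(1,4)
Op 4: remove (1,4)
Op 5: place WB@(2,3)
Op 6: place WN@(4,2)
Op 7: place WK@(2,2)
Op 8: place WB@(1,2)
Op 9: place WR@(0,1)
Per-piece attacks for B:
B attacks (2,2): no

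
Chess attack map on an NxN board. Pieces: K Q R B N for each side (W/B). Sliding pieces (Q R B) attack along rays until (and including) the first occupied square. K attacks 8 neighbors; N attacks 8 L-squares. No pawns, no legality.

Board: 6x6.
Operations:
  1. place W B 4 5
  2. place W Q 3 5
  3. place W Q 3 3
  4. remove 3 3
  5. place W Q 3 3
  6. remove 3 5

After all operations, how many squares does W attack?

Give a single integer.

Answer: 22

Derivation:
Op 1: place WB@(4,5)
Op 2: place WQ@(3,5)
Op 3: place WQ@(3,3)
Op 4: remove (3,3)
Op 5: place WQ@(3,3)
Op 6: remove (3,5)
Per-piece attacks for W:
  WQ@(3,3): attacks (3,4) (3,5) (3,2) (3,1) (3,0) (4,3) (5,3) (2,3) (1,3) (0,3) (4,4) (5,5) (4,2) (5,1) (2,4) (1,5) (2,2) (1,1) (0,0)
  WB@(4,5): attacks (5,4) (3,4) (2,3) (1,2) (0,1)
Union (22 distinct): (0,0) (0,1) (0,3) (1,1) (1,2) (1,3) (1,5) (2,2) (2,3) (2,4) (3,0) (3,1) (3,2) (3,4) (3,5) (4,2) (4,3) (4,4) (5,1) (5,3) (5,4) (5,5)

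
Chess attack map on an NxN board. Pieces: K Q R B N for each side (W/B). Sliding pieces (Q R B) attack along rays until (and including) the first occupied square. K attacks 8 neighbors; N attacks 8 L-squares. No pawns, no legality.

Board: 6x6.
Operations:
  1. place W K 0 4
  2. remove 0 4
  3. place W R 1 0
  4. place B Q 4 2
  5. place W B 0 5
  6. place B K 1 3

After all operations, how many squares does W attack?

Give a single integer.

Answer: 12

Derivation:
Op 1: place WK@(0,4)
Op 2: remove (0,4)
Op 3: place WR@(1,0)
Op 4: place BQ@(4,2)
Op 5: place WB@(0,5)
Op 6: place BK@(1,3)
Per-piece attacks for W:
  WB@(0,5): attacks (1,4) (2,3) (3,2) (4,1) (5,0)
  WR@(1,0): attacks (1,1) (1,2) (1,3) (2,0) (3,0) (4,0) (5,0) (0,0) [ray(0,1) blocked at (1,3)]
Union (12 distinct): (0,0) (1,1) (1,2) (1,3) (1,4) (2,0) (2,3) (3,0) (3,2) (4,0) (4,1) (5,0)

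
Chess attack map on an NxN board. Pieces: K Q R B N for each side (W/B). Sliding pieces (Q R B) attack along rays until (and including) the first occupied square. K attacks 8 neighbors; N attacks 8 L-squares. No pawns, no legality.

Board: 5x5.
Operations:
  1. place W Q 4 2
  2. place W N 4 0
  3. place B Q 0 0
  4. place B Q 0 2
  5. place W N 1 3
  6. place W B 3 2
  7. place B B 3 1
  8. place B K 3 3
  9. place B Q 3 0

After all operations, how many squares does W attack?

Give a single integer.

Op 1: place WQ@(4,2)
Op 2: place WN@(4,0)
Op 3: place BQ@(0,0)
Op 4: place BQ@(0,2)
Op 5: place WN@(1,3)
Op 6: place WB@(3,2)
Op 7: place BB@(3,1)
Op 8: place BK@(3,3)
Op 9: place BQ@(3,0)
Per-piece attacks for W:
  WN@(1,3): attacks (3,4) (2,1) (3,2) (0,1)
  WB@(3,2): attacks (4,3) (4,1) (2,3) (1,4) (2,1) (1,0)
  WN@(4,0): attacks (3,2) (2,1)
  WQ@(4,2): attacks (4,3) (4,4) (4,1) (4,0) (3,2) (3,3) (3,1) [ray(0,-1) blocked at (4,0); ray(-1,0) blocked at (3,2); ray(-1,1) blocked at (3,3); ray(-1,-1) blocked at (3,1)]
Union (13 distinct): (0,1) (1,0) (1,4) (2,1) (2,3) (3,1) (3,2) (3,3) (3,4) (4,0) (4,1) (4,3) (4,4)

Answer: 13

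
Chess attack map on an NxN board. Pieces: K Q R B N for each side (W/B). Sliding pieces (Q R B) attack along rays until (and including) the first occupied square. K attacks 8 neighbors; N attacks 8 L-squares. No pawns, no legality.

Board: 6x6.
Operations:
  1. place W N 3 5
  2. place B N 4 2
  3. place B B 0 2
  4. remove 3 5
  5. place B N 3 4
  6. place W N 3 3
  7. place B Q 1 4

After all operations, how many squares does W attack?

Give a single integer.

Op 1: place WN@(3,5)
Op 2: place BN@(4,2)
Op 3: place BB@(0,2)
Op 4: remove (3,5)
Op 5: place BN@(3,4)
Op 6: place WN@(3,3)
Op 7: place BQ@(1,4)
Per-piece attacks for W:
  WN@(3,3): attacks (4,5) (5,4) (2,5) (1,4) (4,1) (5,2) (2,1) (1,2)
Union (8 distinct): (1,2) (1,4) (2,1) (2,5) (4,1) (4,5) (5,2) (5,4)

Answer: 8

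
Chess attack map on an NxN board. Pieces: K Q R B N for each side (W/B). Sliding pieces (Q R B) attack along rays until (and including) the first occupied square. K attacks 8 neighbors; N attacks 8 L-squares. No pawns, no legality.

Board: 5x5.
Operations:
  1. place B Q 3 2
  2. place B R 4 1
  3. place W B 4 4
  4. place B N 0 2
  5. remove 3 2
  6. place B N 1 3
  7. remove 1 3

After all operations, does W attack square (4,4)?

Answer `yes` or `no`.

Op 1: place BQ@(3,2)
Op 2: place BR@(4,1)
Op 3: place WB@(4,4)
Op 4: place BN@(0,2)
Op 5: remove (3,2)
Op 6: place BN@(1,3)
Op 7: remove (1,3)
Per-piece attacks for W:
  WB@(4,4): attacks (3,3) (2,2) (1,1) (0,0)
W attacks (4,4): no

Answer: no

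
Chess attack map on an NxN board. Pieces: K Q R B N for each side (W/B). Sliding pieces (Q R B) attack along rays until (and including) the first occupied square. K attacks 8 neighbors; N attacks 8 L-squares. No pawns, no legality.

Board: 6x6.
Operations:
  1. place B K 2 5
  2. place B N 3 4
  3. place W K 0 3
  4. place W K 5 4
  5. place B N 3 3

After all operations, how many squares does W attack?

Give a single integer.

Answer: 10

Derivation:
Op 1: place BK@(2,5)
Op 2: place BN@(3,4)
Op 3: place WK@(0,3)
Op 4: place WK@(5,4)
Op 5: place BN@(3,3)
Per-piece attacks for W:
  WK@(0,3): attacks (0,4) (0,2) (1,3) (1,4) (1,2)
  WK@(5,4): attacks (5,5) (5,3) (4,4) (4,5) (4,3)
Union (10 distinct): (0,2) (0,4) (1,2) (1,3) (1,4) (4,3) (4,4) (4,5) (5,3) (5,5)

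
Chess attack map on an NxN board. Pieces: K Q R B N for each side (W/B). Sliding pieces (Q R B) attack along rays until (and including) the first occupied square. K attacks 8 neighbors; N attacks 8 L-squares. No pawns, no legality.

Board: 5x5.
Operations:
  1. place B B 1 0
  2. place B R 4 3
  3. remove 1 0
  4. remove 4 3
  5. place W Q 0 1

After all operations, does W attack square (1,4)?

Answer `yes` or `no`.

Answer: no

Derivation:
Op 1: place BB@(1,0)
Op 2: place BR@(4,3)
Op 3: remove (1,0)
Op 4: remove (4,3)
Op 5: place WQ@(0,1)
Per-piece attacks for W:
  WQ@(0,1): attacks (0,2) (0,3) (0,4) (0,0) (1,1) (2,1) (3,1) (4,1) (1,2) (2,3) (3,4) (1,0)
W attacks (1,4): no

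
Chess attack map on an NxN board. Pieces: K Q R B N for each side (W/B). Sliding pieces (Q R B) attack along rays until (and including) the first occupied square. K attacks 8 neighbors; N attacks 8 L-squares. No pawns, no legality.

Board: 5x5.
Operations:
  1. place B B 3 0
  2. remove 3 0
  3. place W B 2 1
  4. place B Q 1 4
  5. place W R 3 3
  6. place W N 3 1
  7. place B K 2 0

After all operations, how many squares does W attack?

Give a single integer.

Op 1: place BB@(3,0)
Op 2: remove (3,0)
Op 3: place WB@(2,1)
Op 4: place BQ@(1,4)
Op 5: place WR@(3,3)
Op 6: place WN@(3,1)
Op 7: place BK@(2,0)
Per-piece attacks for W:
  WB@(2,1): attacks (3,2) (4,3) (3,0) (1,2) (0,3) (1,0)
  WN@(3,1): attacks (4,3) (2,3) (1,2) (1,0)
  WR@(3,3): attacks (3,4) (3,2) (3,1) (4,3) (2,3) (1,3) (0,3) [ray(0,-1) blocked at (3,1)]
Union (10 distinct): (0,3) (1,0) (1,2) (1,3) (2,3) (3,0) (3,1) (3,2) (3,4) (4,3)

Answer: 10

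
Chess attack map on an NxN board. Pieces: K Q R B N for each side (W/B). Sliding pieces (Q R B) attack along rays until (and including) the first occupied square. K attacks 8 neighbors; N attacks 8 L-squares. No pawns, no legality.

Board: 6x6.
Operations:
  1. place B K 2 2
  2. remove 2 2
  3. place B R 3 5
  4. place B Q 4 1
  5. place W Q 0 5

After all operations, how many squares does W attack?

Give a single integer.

Answer: 12

Derivation:
Op 1: place BK@(2,2)
Op 2: remove (2,2)
Op 3: place BR@(3,5)
Op 4: place BQ@(4,1)
Op 5: place WQ@(0,5)
Per-piece attacks for W:
  WQ@(0,5): attacks (0,4) (0,3) (0,2) (0,1) (0,0) (1,5) (2,5) (3,5) (1,4) (2,3) (3,2) (4,1) [ray(1,0) blocked at (3,5); ray(1,-1) blocked at (4,1)]
Union (12 distinct): (0,0) (0,1) (0,2) (0,3) (0,4) (1,4) (1,5) (2,3) (2,5) (3,2) (3,5) (4,1)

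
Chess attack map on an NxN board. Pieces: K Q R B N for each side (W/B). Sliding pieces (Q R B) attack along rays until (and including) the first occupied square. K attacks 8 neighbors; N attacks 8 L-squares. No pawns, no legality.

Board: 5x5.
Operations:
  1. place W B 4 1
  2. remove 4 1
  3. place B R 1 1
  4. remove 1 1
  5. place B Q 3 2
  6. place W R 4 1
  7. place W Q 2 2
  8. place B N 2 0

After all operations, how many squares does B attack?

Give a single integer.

Answer: 15

Derivation:
Op 1: place WB@(4,1)
Op 2: remove (4,1)
Op 3: place BR@(1,1)
Op 4: remove (1,1)
Op 5: place BQ@(3,2)
Op 6: place WR@(4,1)
Op 7: place WQ@(2,2)
Op 8: place BN@(2,0)
Per-piece attacks for B:
  BN@(2,0): attacks (3,2) (4,1) (1,2) (0,1)
  BQ@(3,2): attacks (3,3) (3,4) (3,1) (3,0) (4,2) (2,2) (4,3) (4,1) (2,3) (1,4) (2,1) (1,0) [ray(-1,0) blocked at (2,2); ray(1,-1) blocked at (4,1)]
Union (15 distinct): (0,1) (1,0) (1,2) (1,4) (2,1) (2,2) (2,3) (3,0) (3,1) (3,2) (3,3) (3,4) (4,1) (4,2) (4,3)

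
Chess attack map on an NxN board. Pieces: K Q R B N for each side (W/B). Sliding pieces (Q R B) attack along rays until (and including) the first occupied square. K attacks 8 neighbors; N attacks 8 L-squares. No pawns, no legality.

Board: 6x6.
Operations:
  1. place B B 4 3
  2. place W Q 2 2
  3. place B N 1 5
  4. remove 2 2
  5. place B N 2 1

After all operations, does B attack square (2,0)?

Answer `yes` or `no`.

Op 1: place BB@(4,3)
Op 2: place WQ@(2,2)
Op 3: place BN@(1,5)
Op 4: remove (2,2)
Op 5: place BN@(2,1)
Per-piece attacks for B:
  BN@(1,5): attacks (2,3) (3,4) (0,3)
  BN@(2,1): attacks (3,3) (4,2) (1,3) (0,2) (4,0) (0,0)
  BB@(4,3): attacks (5,4) (5,2) (3,4) (2,5) (3,2) (2,1) [ray(-1,-1) blocked at (2,1)]
B attacks (2,0): no

Answer: no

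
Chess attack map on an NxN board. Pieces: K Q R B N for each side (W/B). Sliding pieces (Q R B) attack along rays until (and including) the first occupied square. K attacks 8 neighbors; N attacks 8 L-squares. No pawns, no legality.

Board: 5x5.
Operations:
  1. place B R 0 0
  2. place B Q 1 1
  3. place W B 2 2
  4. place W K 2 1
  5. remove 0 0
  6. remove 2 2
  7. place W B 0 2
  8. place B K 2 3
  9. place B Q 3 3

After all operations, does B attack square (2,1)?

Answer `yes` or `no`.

Answer: yes

Derivation:
Op 1: place BR@(0,0)
Op 2: place BQ@(1,1)
Op 3: place WB@(2,2)
Op 4: place WK@(2,1)
Op 5: remove (0,0)
Op 6: remove (2,2)
Op 7: place WB@(0,2)
Op 8: place BK@(2,3)
Op 9: place BQ@(3,3)
Per-piece attacks for B:
  BQ@(1,1): attacks (1,2) (1,3) (1,4) (1,0) (2,1) (0,1) (2,2) (3,3) (2,0) (0,2) (0,0) [ray(1,0) blocked at (2,1); ray(1,1) blocked at (3,3); ray(-1,1) blocked at (0,2)]
  BK@(2,3): attacks (2,4) (2,2) (3,3) (1,3) (3,4) (3,2) (1,4) (1,2)
  BQ@(3,3): attacks (3,4) (3,2) (3,1) (3,0) (4,3) (2,3) (4,4) (4,2) (2,4) (2,2) (1,1) [ray(-1,0) blocked at (2,3); ray(-1,-1) blocked at (1,1)]
B attacks (2,1): yes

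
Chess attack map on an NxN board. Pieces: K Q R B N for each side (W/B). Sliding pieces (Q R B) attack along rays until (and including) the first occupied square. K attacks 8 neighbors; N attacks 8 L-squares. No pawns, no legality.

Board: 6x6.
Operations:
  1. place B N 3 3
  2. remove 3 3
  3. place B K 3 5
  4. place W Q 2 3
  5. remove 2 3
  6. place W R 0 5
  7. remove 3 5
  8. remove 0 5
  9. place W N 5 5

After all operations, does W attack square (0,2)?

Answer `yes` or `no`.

Answer: no

Derivation:
Op 1: place BN@(3,3)
Op 2: remove (3,3)
Op 3: place BK@(3,5)
Op 4: place WQ@(2,3)
Op 5: remove (2,3)
Op 6: place WR@(0,5)
Op 7: remove (3,5)
Op 8: remove (0,5)
Op 9: place WN@(5,5)
Per-piece attacks for W:
  WN@(5,5): attacks (4,3) (3,4)
W attacks (0,2): no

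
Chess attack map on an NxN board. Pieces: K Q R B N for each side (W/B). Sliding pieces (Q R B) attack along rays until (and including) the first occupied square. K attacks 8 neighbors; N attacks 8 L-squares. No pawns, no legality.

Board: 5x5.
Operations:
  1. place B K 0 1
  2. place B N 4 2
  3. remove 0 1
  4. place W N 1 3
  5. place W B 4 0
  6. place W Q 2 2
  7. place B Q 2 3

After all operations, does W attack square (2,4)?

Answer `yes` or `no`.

Op 1: place BK@(0,1)
Op 2: place BN@(4,2)
Op 3: remove (0,1)
Op 4: place WN@(1,3)
Op 5: place WB@(4,0)
Op 6: place WQ@(2,2)
Op 7: place BQ@(2,3)
Per-piece attacks for W:
  WN@(1,3): attacks (3,4) (2,1) (3,2) (0,1)
  WQ@(2,2): attacks (2,3) (2,1) (2,0) (3,2) (4,2) (1,2) (0,2) (3,3) (4,4) (3,1) (4,0) (1,3) (1,1) (0,0) [ray(0,1) blocked at (2,3); ray(1,0) blocked at (4,2); ray(1,-1) blocked at (4,0); ray(-1,1) blocked at (1,3)]
  WB@(4,0): attacks (3,1) (2,2) [ray(-1,1) blocked at (2,2)]
W attacks (2,4): no

Answer: no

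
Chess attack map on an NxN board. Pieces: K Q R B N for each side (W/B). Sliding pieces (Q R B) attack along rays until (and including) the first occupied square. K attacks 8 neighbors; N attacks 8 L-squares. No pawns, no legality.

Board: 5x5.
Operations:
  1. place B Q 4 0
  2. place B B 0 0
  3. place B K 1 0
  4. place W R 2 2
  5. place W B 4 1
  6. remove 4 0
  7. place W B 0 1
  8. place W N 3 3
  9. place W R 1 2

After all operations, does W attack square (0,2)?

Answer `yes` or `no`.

Op 1: place BQ@(4,0)
Op 2: place BB@(0,0)
Op 3: place BK@(1,0)
Op 4: place WR@(2,2)
Op 5: place WB@(4,1)
Op 6: remove (4,0)
Op 7: place WB@(0,1)
Op 8: place WN@(3,3)
Op 9: place WR@(1,2)
Per-piece attacks for W:
  WB@(0,1): attacks (1,2) (1,0) [ray(1,1) blocked at (1,2); ray(1,-1) blocked at (1,0)]
  WR@(1,2): attacks (1,3) (1,4) (1,1) (1,0) (2,2) (0,2) [ray(0,-1) blocked at (1,0); ray(1,0) blocked at (2,2)]
  WR@(2,2): attacks (2,3) (2,4) (2,1) (2,0) (3,2) (4,2) (1,2) [ray(-1,0) blocked at (1,2)]
  WN@(3,3): attacks (1,4) (4,1) (2,1) (1,2)
  WB@(4,1): attacks (3,2) (2,3) (1,4) (3,0)
W attacks (0,2): yes

Answer: yes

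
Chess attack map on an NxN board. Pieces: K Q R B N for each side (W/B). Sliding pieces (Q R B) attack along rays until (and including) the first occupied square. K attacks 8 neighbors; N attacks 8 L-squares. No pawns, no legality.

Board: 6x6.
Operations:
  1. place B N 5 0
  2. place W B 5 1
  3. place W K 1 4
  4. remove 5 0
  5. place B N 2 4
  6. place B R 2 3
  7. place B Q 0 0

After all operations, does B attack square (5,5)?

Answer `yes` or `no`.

Op 1: place BN@(5,0)
Op 2: place WB@(5,1)
Op 3: place WK@(1,4)
Op 4: remove (5,0)
Op 5: place BN@(2,4)
Op 6: place BR@(2,3)
Op 7: place BQ@(0,0)
Per-piece attacks for B:
  BQ@(0,0): attacks (0,1) (0,2) (0,3) (0,4) (0,5) (1,0) (2,0) (3,0) (4,0) (5,0) (1,1) (2,2) (3,3) (4,4) (5,5)
  BR@(2,3): attacks (2,4) (2,2) (2,1) (2,0) (3,3) (4,3) (5,3) (1,3) (0,3) [ray(0,1) blocked at (2,4)]
  BN@(2,4): attacks (4,5) (0,5) (3,2) (4,3) (1,2) (0,3)
B attacks (5,5): yes

Answer: yes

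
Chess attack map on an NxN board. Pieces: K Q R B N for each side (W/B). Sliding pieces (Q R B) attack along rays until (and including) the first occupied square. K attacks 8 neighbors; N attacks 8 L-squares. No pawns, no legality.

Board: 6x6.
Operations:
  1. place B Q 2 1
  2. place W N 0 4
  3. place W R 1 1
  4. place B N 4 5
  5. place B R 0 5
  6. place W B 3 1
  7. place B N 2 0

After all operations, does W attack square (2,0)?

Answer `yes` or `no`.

Answer: yes

Derivation:
Op 1: place BQ@(2,1)
Op 2: place WN@(0,4)
Op 3: place WR@(1,1)
Op 4: place BN@(4,5)
Op 5: place BR@(0,5)
Op 6: place WB@(3,1)
Op 7: place BN@(2,0)
Per-piece attacks for W:
  WN@(0,4): attacks (2,5) (1,2) (2,3)
  WR@(1,1): attacks (1,2) (1,3) (1,4) (1,5) (1,0) (2,1) (0,1) [ray(1,0) blocked at (2,1)]
  WB@(3,1): attacks (4,2) (5,3) (4,0) (2,2) (1,3) (0,4) (2,0) [ray(-1,1) blocked at (0,4); ray(-1,-1) blocked at (2,0)]
W attacks (2,0): yes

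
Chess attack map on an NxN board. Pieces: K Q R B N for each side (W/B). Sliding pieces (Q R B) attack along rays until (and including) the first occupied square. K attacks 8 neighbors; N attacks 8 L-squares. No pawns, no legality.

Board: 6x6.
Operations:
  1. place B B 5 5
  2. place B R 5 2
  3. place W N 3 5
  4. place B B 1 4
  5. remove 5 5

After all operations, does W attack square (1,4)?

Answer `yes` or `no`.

Op 1: place BB@(5,5)
Op 2: place BR@(5,2)
Op 3: place WN@(3,5)
Op 4: place BB@(1,4)
Op 5: remove (5,5)
Per-piece attacks for W:
  WN@(3,5): attacks (4,3) (5,4) (2,3) (1,4)
W attacks (1,4): yes

Answer: yes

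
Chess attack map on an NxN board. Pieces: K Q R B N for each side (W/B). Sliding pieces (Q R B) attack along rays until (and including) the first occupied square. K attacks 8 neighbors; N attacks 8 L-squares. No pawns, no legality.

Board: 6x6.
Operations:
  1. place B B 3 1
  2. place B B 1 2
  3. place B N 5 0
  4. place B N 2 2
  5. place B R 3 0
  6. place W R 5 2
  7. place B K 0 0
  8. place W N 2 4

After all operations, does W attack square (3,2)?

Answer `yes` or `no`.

Answer: yes

Derivation:
Op 1: place BB@(3,1)
Op 2: place BB@(1,2)
Op 3: place BN@(5,0)
Op 4: place BN@(2,2)
Op 5: place BR@(3,0)
Op 6: place WR@(5,2)
Op 7: place BK@(0,0)
Op 8: place WN@(2,4)
Per-piece attacks for W:
  WN@(2,4): attacks (4,5) (0,5) (3,2) (4,3) (1,2) (0,3)
  WR@(5,2): attacks (5,3) (5,4) (5,5) (5,1) (5,0) (4,2) (3,2) (2,2) [ray(0,-1) blocked at (5,0); ray(-1,0) blocked at (2,2)]
W attacks (3,2): yes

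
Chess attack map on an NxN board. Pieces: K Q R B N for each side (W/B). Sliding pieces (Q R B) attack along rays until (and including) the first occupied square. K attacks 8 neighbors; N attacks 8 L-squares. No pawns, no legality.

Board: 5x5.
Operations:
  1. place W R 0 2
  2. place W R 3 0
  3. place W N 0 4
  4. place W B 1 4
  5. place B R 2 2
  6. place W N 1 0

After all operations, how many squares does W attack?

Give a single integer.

Answer: 16

Derivation:
Op 1: place WR@(0,2)
Op 2: place WR@(3,0)
Op 3: place WN@(0,4)
Op 4: place WB@(1,4)
Op 5: place BR@(2,2)
Op 6: place WN@(1,0)
Per-piece attacks for W:
  WR@(0,2): attacks (0,3) (0,4) (0,1) (0,0) (1,2) (2,2) [ray(0,1) blocked at (0,4); ray(1,0) blocked at (2,2)]
  WN@(0,4): attacks (1,2) (2,3)
  WN@(1,0): attacks (2,2) (3,1) (0,2)
  WB@(1,4): attacks (2,3) (3,2) (4,1) (0,3)
  WR@(3,0): attacks (3,1) (3,2) (3,3) (3,4) (4,0) (2,0) (1,0) [ray(-1,0) blocked at (1,0)]
Union (16 distinct): (0,0) (0,1) (0,2) (0,3) (0,4) (1,0) (1,2) (2,0) (2,2) (2,3) (3,1) (3,2) (3,3) (3,4) (4,0) (4,1)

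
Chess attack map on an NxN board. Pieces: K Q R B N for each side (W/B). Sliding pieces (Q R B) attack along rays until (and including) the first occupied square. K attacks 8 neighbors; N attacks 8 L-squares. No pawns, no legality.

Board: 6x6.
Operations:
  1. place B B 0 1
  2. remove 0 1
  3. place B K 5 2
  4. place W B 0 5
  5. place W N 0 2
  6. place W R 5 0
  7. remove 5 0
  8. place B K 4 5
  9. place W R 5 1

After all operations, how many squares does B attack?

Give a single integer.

Op 1: place BB@(0,1)
Op 2: remove (0,1)
Op 3: place BK@(5,2)
Op 4: place WB@(0,5)
Op 5: place WN@(0,2)
Op 6: place WR@(5,0)
Op 7: remove (5,0)
Op 8: place BK@(4,5)
Op 9: place WR@(5,1)
Per-piece attacks for B:
  BK@(4,5): attacks (4,4) (5,5) (3,5) (5,4) (3,4)
  BK@(5,2): attacks (5,3) (5,1) (4,2) (4,3) (4,1)
Union (10 distinct): (3,4) (3,5) (4,1) (4,2) (4,3) (4,4) (5,1) (5,3) (5,4) (5,5)

Answer: 10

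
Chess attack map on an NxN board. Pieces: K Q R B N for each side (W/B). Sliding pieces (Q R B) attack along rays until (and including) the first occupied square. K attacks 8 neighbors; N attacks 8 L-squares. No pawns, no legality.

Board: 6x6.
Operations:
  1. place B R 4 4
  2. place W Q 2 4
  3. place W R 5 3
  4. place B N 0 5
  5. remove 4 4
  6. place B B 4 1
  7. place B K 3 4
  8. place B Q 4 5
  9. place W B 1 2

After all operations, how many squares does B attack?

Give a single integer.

Op 1: place BR@(4,4)
Op 2: place WQ@(2,4)
Op 3: place WR@(5,3)
Op 4: place BN@(0,5)
Op 5: remove (4,4)
Op 6: place BB@(4,1)
Op 7: place BK@(3,4)
Op 8: place BQ@(4,5)
Op 9: place WB@(1,2)
Per-piece attacks for B:
  BN@(0,5): attacks (1,3) (2,4)
  BK@(3,4): attacks (3,5) (3,3) (4,4) (2,4) (4,5) (4,3) (2,5) (2,3)
  BB@(4,1): attacks (5,2) (5,0) (3,2) (2,3) (1,4) (0,5) (3,0) [ray(-1,1) blocked at (0,5)]
  BQ@(4,5): attacks (4,4) (4,3) (4,2) (4,1) (5,5) (3,5) (2,5) (1,5) (0,5) (5,4) (3,4) [ray(0,-1) blocked at (4,1); ray(-1,0) blocked at (0,5); ray(-1,-1) blocked at (3,4)]
Union (21 distinct): (0,5) (1,3) (1,4) (1,5) (2,3) (2,4) (2,5) (3,0) (3,2) (3,3) (3,4) (3,5) (4,1) (4,2) (4,3) (4,4) (4,5) (5,0) (5,2) (5,4) (5,5)

Answer: 21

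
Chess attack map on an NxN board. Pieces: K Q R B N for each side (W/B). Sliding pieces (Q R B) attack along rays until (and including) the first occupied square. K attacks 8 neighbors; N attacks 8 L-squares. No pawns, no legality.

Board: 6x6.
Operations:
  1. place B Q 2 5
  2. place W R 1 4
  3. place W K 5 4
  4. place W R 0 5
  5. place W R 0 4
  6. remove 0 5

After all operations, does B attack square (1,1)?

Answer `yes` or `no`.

Answer: no

Derivation:
Op 1: place BQ@(2,5)
Op 2: place WR@(1,4)
Op 3: place WK@(5,4)
Op 4: place WR@(0,5)
Op 5: place WR@(0,4)
Op 6: remove (0,5)
Per-piece attacks for B:
  BQ@(2,5): attacks (2,4) (2,3) (2,2) (2,1) (2,0) (3,5) (4,5) (5,5) (1,5) (0,5) (3,4) (4,3) (5,2) (1,4) [ray(-1,-1) blocked at (1,4)]
B attacks (1,1): no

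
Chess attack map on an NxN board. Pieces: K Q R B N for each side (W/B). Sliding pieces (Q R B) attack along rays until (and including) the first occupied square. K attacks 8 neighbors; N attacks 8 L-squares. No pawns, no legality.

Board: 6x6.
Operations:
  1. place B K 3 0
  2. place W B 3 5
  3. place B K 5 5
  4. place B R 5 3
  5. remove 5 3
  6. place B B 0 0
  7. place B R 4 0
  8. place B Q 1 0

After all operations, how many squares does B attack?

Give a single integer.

Op 1: place BK@(3,0)
Op 2: place WB@(3,5)
Op 3: place BK@(5,5)
Op 4: place BR@(5,3)
Op 5: remove (5,3)
Op 6: place BB@(0,0)
Op 7: place BR@(4,0)
Op 8: place BQ@(1,0)
Per-piece attacks for B:
  BB@(0,0): attacks (1,1) (2,2) (3,3) (4,4) (5,5) [ray(1,1) blocked at (5,5)]
  BQ@(1,0): attacks (1,1) (1,2) (1,3) (1,4) (1,5) (2,0) (3,0) (0,0) (2,1) (3,2) (4,3) (5,4) (0,1) [ray(1,0) blocked at (3,0); ray(-1,0) blocked at (0,0)]
  BK@(3,0): attacks (3,1) (4,0) (2,0) (4,1) (2,1)
  BR@(4,0): attacks (4,1) (4,2) (4,3) (4,4) (4,5) (5,0) (3,0) [ray(-1,0) blocked at (3,0)]
  BK@(5,5): attacks (5,4) (4,5) (4,4)
Union (23 distinct): (0,0) (0,1) (1,1) (1,2) (1,3) (1,4) (1,5) (2,0) (2,1) (2,2) (3,0) (3,1) (3,2) (3,3) (4,0) (4,1) (4,2) (4,3) (4,4) (4,5) (5,0) (5,4) (5,5)

Answer: 23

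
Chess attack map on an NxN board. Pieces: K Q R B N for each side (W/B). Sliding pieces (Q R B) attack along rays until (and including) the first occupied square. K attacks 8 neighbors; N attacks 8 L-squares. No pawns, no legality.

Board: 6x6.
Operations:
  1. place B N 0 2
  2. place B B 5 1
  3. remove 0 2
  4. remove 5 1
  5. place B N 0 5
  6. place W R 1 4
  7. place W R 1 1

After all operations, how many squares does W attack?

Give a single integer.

Answer: 16

Derivation:
Op 1: place BN@(0,2)
Op 2: place BB@(5,1)
Op 3: remove (0,2)
Op 4: remove (5,1)
Op 5: place BN@(0,5)
Op 6: place WR@(1,4)
Op 7: place WR@(1,1)
Per-piece attacks for W:
  WR@(1,1): attacks (1,2) (1,3) (1,4) (1,0) (2,1) (3,1) (4,1) (5,1) (0,1) [ray(0,1) blocked at (1,4)]
  WR@(1,4): attacks (1,5) (1,3) (1,2) (1,1) (2,4) (3,4) (4,4) (5,4) (0,4) [ray(0,-1) blocked at (1,1)]
Union (16 distinct): (0,1) (0,4) (1,0) (1,1) (1,2) (1,3) (1,4) (1,5) (2,1) (2,4) (3,1) (3,4) (4,1) (4,4) (5,1) (5,4)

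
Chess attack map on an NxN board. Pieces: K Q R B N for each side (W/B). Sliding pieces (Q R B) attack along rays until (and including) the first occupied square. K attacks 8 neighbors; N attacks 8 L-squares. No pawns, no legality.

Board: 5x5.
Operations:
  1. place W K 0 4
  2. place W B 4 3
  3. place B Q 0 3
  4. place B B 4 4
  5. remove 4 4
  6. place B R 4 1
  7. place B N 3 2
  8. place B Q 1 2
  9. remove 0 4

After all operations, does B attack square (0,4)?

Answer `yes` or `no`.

Answer: yes

Derivation:
Op 1: place WK@(0,4)
Op 2: place WB@(4,3)
Op 3: place BQ@(0,3)
Op 4: place BB@(4,4)
Op 5: remove (4,4)
Op 6: place BR@(4,1)
Op 7: place BN@(3,2)
Op 8: place BQ@(1,2)
Op 9: remove (0,4)
Per-piece attacks for B:
  BQ@(0,3): attacks (0,4) (0,2) (0,1) (0,0) (1,3) (2,3) (3,3) (4,3) (1,4) (1,2) [ray(1,0) blocked at (4,3); ray(1,-1) blocked at (1,2)]
  BQ@(1,2): attacks (1,3) (1,4) (1,1) (1,0) (2,2) (3,2) (0,2) (2,3) (3,4) (2,1) (3,0) (0,3) (0,1) [ray(1,0) blocked at (3,2); ray(-1,1) blocked at (0,3)]
  BN@(3,2): attacks (4,4) (2,4) (1,3) (4,0) (2,0) (1,1)
  BR@(4,1): attacks (4,2) (4,3) (4,0) (3,1) (2,1) (1,1) (0,1) [ray(0,1) blocked at (4,3)]
B attacks (0,4): yes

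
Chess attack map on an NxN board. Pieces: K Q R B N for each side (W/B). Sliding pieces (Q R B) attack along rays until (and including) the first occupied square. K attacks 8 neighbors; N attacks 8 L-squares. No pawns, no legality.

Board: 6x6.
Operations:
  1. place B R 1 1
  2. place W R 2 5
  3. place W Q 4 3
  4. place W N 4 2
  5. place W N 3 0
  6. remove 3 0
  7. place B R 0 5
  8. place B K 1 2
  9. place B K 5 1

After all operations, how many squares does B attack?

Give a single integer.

Answer: 21

Derivation:
Op 1: place BR@(1,1)
Op 2: place WR@(2,5)
Op 3: place WQ@(4,3)
Op 4: place WN@(4,2)
Op 5: place WN@(3,0)
Op 6: remove (3,0)
Op 7: place BR@(0,5)
Op 8: place BK@(1,2)
Op 9: place BK@(5,1)
Per-piece attacks for B:
  BR@(0,5): attacks (0,4) (0,3) (0,2) (0,1) (0,0) (1,5) (2,5) [ray(1,0) blocked at (2,5)]
  BR@(1,1): attacks (1,2) (1,0) (2,1) (3,1) (4,1) (5,1) (0,1) [ray(0,1) blocked at (1,2); ray(1,0) blocked at (5,1)]
  BK@(1,2): attacks (1,3) (1,1) (2,2) (0,2) (2,3) (2,1) (0,3) (0,1)
  BK@(5,1): attacks (5,2) (5,0) (4,1) (4,2) (4,0)
Union (21 distinct): (0,0) (0,1) (0,2) (0,3) (0,4) (1,0) (1,1) (1,2) (1,3) (1,5) (2,1) (2,2) (2,3) (2,5) (3,1) (4,0) (4,1) (4,2) (5,0) (5,1) (5,2)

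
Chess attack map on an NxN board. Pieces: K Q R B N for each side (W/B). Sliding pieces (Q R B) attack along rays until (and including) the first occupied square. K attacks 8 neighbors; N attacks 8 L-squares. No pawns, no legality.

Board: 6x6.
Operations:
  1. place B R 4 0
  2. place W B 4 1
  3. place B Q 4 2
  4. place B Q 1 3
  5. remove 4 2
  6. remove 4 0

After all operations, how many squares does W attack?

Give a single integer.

Op 1: place BR@(4,0)
Op 2: place WB@(4,1)
Op 3: place BQ@(4,2)
Op 4: place BQ@(1,3)
Op 5: remove (4,2)
Op 6: remove (4,0)
Per-piece attacks for W:
  WB@(4,1): attacks (5,2) (5,0) (3,2) (2,3) (1,4) (0,5) (3,0)
Union (7 distinct): (0,5) (1,4) (2,3) (3,0) (3,2) (5,0) (5,2)

Answer: 7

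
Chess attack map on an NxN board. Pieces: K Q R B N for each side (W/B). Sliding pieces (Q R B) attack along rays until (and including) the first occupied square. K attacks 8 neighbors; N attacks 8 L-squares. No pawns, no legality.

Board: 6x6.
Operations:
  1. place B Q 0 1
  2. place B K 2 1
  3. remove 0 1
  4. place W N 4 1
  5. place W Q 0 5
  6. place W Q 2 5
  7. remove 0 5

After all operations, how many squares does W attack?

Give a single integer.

Op 1: place BQ@(0,1)
Op 2: place BK@(2,1)
Op 3: remove (0,1)
Op 4: place WN@(4,1)
Op 5: place WQ@(0,5)
Op 6: place WQ@(2,5)
Op 7: remove (0,5)
Per-piece attacks for W:
  WQ@(2,5): attacks (2,4) (2,3) (2,2) (2,1) (3,5) (4,5) (5,5) (1,5) (0,5) (3,4) (4,3) (5,2) (1,4) (0,3) [ray(0,-1) blocked at (2,1)]
  WN@(4,1): attacks (5,3) (3,3) (2,2) (2,0)
Union (17 distinct): (0,3) (0,5) (1,4) (1,5) (2,0) (2,1) (2,2) (2,3) (2,4) (3,3) (3,4) (3,5) (4,3) (4,5) (5,2) (5,3) (5,5)

Answer: 17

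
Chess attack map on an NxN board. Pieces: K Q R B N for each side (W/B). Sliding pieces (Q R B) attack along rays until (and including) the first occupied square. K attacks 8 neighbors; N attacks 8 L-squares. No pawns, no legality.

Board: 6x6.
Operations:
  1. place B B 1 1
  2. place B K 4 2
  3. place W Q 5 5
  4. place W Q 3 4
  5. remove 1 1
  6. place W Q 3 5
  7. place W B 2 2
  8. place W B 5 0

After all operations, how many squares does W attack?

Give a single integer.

Op 1: place BB@(1,1)
Op 2: place BK@(4,2)
Op 3: place WQ@(5,5)
Op 4: place WQ@(3,4)
Op 5: remove (1,1)
Op 6: place WQ@(3,5)
Op 7: place WB@(2,2)
Op 8: place WB@(5,0)
Per-piece attacks for W:
  WB@(2,2): attacks (3,3) (4,4) (5,5) (3,1) (4,0) (1,3) (0,4) (1,1) (0,0) [ray(1,1) blocked at (5,5)]
  WQ@(3,4): attacks (3,5) (3,3) (3,2) (3,1) (3,0) (4,4) (5,4) (2,4) (1,4) (0,4) (4,5) (4,3) (5,2) (2,5) (2,3) (1,2) (0,1) [ray(0,1) blocked at (3,5)]
  WQ@(3,5): attacks (3,4) (4,5) (5,5) (2,5) (1,5) (0,5) (4,4) (5,3) (2,4) (1,3) (0,2) [ray(0,-1) blocked at (3,4); ray(1,0) blocked at (5,5)]
  WB@(5,0): attacks (4,1) (3,2) (2,3) (1,4) (0,5)
  WQ@(5,5): attacks (5,4) (5,3) (5,2) (5,1) (5,0) (4,5) (3,5) (4,4) (3,3) (2,2) [ray(0,-1) blocked at (5,0); ray(-1,0) blocked at (3,5); ray(-1,-1) blocked at (2,2)]
Union (31 distinct): (0,0) (0,1) (0,2) (0,4) (0,5) (1,1) (1,2) (1,3) (1,4) (1,5) (2,2) (2,3) (2,4) (2,5) (3,0) (3,1) (3,2) (3,3) (3,4) (3,5) (4,0) (4,1) (4,3) (4,4) (4,5) (5,0) (5,1) (5,2) (5,3) (5,4) (5,5)

Answer: 31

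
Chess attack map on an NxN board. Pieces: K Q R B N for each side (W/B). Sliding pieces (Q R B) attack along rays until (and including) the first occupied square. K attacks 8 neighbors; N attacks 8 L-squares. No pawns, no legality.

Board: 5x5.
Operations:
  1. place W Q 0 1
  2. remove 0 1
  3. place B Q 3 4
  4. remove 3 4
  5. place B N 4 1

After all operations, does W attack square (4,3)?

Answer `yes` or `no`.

Op 1: place WQ@(0,1)
Op 2: remove (0,1)
Op 3: place BQ@(3,4)
Op 4: remove (3,4)
Op 5: place BN@(4,1)
Per-piece attacks for W:
W attacks (4,3): no

Answer: no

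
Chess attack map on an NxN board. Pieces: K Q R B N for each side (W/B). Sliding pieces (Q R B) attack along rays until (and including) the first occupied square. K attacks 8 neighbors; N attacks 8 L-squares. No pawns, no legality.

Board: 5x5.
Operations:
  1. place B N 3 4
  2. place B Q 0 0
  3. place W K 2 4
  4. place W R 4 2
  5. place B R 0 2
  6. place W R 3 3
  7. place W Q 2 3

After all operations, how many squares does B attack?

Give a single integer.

Op 1: place BN@(3,4)
Op 2: place BQ@(0,0)
Op 3: place WK@(2,4)
Op 4: place WR@(4,2)
Op 5: place BR@(0,2)
Op 6: place WR@(3,3)
Op 7: place WQ@(2,3)
Per-piece attacks for B:
  BQ@(0,0): attacks (0,1) (0,2) (1,0) (2,0) (3,0) (4,0) (1,1) (2,2) (3,3) [ray(0,1) blocked at (0,2); ray(1,1) blocked at (3,3)]
  BR@(0,2): attacks (0,3) (0,4) (0,1) (0,0) (1,2) (2,2) (3,2) (4,2) [ray(0,-1) blocked at (0,0); ray(1,0) blocked at (4,2)]
  BN@(3,4): attacks (4,2) (2,2) (1,3)
Union (16 distinct): (0,0) (0,1) (0,2) (0,3) (0,4) (1,0) (1,1) (1,2) (1,3) (2,0) (2,2) (3,0) (3,2) (3,3) (4,0) (4,2)

Answer: 16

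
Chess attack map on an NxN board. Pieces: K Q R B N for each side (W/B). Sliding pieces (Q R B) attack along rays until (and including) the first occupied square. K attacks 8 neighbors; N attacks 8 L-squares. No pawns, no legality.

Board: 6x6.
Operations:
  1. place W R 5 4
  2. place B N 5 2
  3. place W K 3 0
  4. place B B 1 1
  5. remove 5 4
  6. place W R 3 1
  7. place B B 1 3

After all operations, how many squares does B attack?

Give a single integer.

Answer: 12

Derivation:
Op 1: place WR@(5,4)
Op 2: place BN@(5,2)
Op 3: place WK@(3,0)
Op 4: place BB@(1,1)
Op 5: remove (5,4)
Op 6: place WR@(3,1)
Op 7: place BB@(1,3)
Per-piece attacks for B:
  BB@(1,1): attacks (2,2) (3,3) (4,4) (5,5) (2,0) (0,2) (0,0)
  BB@(1,3): attacks (2,4) (3,5) (2,2) (3,1) (0,4) (0,2) [ray(1,-1) blocked at (3,1)]
  BN@(5,2): attacks (4,4) (3,3) (4,0) (3,1)
Union (12 distinct): (0,0) (0,2) (0,4) (2,0) (2,2) (2,4) (3,1) (3,3) (3,5) (4,0) (4,4) (5,5)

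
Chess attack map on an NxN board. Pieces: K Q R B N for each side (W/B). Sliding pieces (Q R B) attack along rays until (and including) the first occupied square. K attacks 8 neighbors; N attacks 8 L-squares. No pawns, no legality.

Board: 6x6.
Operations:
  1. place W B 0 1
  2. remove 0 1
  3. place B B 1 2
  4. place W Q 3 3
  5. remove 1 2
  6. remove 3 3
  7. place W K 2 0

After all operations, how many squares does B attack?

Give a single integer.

Answer: 0

Derivation:
Op 1: place WB@(0,1)
Op 2: remove (0,1)
Op 3: place BB@(1,2)
Op 4: place WQ@(3,3)
Op 5: remove (1,2)
Op 6: remove (3,3)
Op 7: place WK@(2,0)
Per-piece attacks for B:
Union (0 distinct): (none)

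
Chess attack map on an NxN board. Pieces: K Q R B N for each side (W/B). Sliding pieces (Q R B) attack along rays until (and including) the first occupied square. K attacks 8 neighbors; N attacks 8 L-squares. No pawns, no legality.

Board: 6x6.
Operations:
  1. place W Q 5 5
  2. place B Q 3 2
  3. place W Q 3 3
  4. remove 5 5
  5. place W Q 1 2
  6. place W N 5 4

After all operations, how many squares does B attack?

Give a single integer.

Op 1: place WQ@(5,5)
Op 2: place BQ@(3,2)
Op 3: place WQ@(3,3)
Op 4: remove (5,5)
Op 5: place WQ@(1,2)
Op 6: place WN@(5,4)
Per-piece attacks for B:
  BQ@(3,2): attacks (3,3) (3,1) (3,0) (4,2) (5,2) (2,2) (1,2) (4,3) (5,4) (4,1) (5,0) (2,3) (1,4) (0,5) (2,1) (1,0) [ray(0,1) blocked at (3,3); ray(-1,0) blocked at (1,2); ray(1,1) blocked at (5,4)]
Union (16 distinct): (0,5) (1,0) (1,2) (1,4) (2,1) (2,2) (2,3) (3,0) (3,1) (3,3) (4,1) (4,2) (4,3) (5,0) (5,2) (5,4)

Answer: 16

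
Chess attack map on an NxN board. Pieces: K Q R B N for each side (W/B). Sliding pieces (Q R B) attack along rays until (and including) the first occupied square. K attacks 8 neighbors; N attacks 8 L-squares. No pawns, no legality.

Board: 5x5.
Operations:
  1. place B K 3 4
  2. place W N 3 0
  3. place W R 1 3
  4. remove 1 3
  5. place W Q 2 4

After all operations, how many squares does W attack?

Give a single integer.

Answer: 12

Derivation:
Op 1: place BK@(3,4)
Op 2: place WN@(3,0)
Op 3: place WR@(1,3)
Op 4: remove (1,3)
Op 5: place WQ@(2,4)
Per-piece attacks for W:
  WQ@(2,4): attacks (2,3) (2,2) (2,1) (2,0) (3,4) (1,4) (0,4) (3,3) (4,2) (1,3) (0,2) [ray(1,0) blocked at (3,4)]
  WN@(3,0): attacks (4,2) (2,2) (1,1)
Union (12 distinct): (0,2) (0,4) (1,1) (1,3) (1,4) (2,0) (2,1) (2,2) (2,3) (3,3) (3,4) (4,2)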